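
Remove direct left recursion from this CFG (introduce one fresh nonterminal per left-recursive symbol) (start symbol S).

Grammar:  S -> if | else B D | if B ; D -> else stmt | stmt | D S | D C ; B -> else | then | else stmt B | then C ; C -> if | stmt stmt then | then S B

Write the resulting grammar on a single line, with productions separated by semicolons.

Directly left-recursive nonterminal: D.
For D: α = {S, C}, β = {else stmt, stmt}. Rewrite as D → β D' and D' → α D' | ε.

S -> if | else B D | if B; D -> else stmt D' | stmt D'; B -> else | then | else stmt B | then C; C -> if | stmt stmt then | then S B; D' -> S D' | C D' | ε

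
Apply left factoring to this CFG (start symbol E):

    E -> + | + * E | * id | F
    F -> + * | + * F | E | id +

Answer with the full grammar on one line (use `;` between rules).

E -> * id | F | + E'; F -> E | id + | + * F'; E' -> ε | * E; F' -> ε | F

E has alternatives sharing prefix '+': factor to E → + E' with E' → ε | * E.
F has alternatives sharing prefix '+ *': factor to F → + * F' with F' → ε | F.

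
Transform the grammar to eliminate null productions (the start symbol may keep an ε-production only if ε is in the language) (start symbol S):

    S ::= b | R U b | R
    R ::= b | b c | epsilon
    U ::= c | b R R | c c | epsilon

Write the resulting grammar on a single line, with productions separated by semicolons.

S ::= b | R U b | R b | U b | R | epsilon; R ::= b | b c; U ::= c | b R R | b R | b | c c

Nullable set = {R, S, U}.
ε ∈ L(G) since S is nullable, so keep S → ε.
Expand every rule over subsets of its nullable positions: S → R U b gives R U b | R b | U b. U → b R R gives b R R | b R | b.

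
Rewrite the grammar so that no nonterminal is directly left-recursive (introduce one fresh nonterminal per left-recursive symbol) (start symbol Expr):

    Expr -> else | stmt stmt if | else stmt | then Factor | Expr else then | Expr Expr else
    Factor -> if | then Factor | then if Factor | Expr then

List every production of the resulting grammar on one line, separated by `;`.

Directly left-recursive nonterminal: Expr.
For Expr: α = {else then, Expr else}, β = {else, stmt stmt if, else stmt, then Factor}. Rewrite as Expr → β Expr1 and Expr1 → α Expr1 | ε.

Expr -> else Expr1 | stmt stmt if Expr1 | else stmt Expr1 | then Factor Expr1; Factor -> if | then Factor | then if Factor | Expr then; Expr1 -> else then Expr1 | Expr else Expr1 | ε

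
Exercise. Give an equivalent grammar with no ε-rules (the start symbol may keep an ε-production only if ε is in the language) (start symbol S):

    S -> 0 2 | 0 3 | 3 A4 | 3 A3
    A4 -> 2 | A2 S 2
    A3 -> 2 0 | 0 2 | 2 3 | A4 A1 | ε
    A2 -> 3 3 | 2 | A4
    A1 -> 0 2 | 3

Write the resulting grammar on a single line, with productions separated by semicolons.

Nullable set = {A3}.
ε ∉ L(G), so no ε-production is kept.
Expand every rule over subsets of its nullable positions: S → 3 A3 gives 3 A3 | 3.

S -> 0 2 | 0 3 | 3 A4 | 3 A3 | 3; A4 -> 2 | A2 S 2; A3 -> 2 0 | 0 2 | 2 3 | A4 A1; A2 -> 3 3 | 2 | A4; A1 -> 0 2 | 3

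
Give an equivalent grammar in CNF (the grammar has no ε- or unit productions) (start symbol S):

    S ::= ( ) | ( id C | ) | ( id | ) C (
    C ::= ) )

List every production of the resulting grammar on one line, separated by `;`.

S ::= X1 X2 | X1 Y1 | ) | X1 X3 | X2 Y2; C ::= X2 X2; X1 ::= (; X2 ::= ); X3 ::= id; Y1 ::= X3 C; Y2 ::= C X1

Introduce a nonterminal for each terminal appearing in a rule of length ≥ 2: X1 → (, X2 → ), X3 → id.
Binarize each right-hand side of length ≥ 3 by chaining fresh nonterminals (Y1, Y2, …): affected rules were S → X1 X3 C; S → X2 C X1.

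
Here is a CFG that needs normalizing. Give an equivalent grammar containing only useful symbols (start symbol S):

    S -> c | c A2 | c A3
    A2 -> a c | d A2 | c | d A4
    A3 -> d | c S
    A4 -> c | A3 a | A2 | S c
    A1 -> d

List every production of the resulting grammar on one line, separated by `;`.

S -> c | c A2 | c A3; A2 -> a c | d A2 | c | d A4; A3 -> d | c S; A4 -> c | A3 a | A2 | S c

Generating nonterminals: {A1, A2, A3, A4, S}.
Reachable from S after that: {A2, A3, A4, S}.
Removed useless symbols: {A1} and every production mentioning them.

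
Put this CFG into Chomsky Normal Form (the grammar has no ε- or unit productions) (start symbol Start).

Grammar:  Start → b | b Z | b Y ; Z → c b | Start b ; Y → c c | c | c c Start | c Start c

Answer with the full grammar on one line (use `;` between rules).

Introduce a nonterminal for each terminal appearing in a rule of length ≥ 2: X1 → b, X2 → c.
Binarize each right-hand side of length ≥ 3 by chaining fresh nonterminals (Y1, Y2, …): affected rules were Y → X2 X2 Start; Y → X2 Start X2.

Start → b | X1 Z | X1 Y; Z → X2 X1 | Start X1; Y → X2 X2 | c | X2 Y1 | X2 Y2; X1 → b; X2 → c; Y1 → X2 Start; Y2 → Start X2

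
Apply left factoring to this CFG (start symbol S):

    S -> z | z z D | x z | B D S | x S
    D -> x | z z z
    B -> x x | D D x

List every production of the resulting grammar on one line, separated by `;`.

S -> B D S | z S' | x S''; D -> x | z z z; B -> x x | D D x; S' -> epsilon | z D; S'' -> z | S

S has alternatives sharing prefix 'z': factor to S → z S' with S' → ε | z D.
S has alternatives sharing prefix 'x': factor to S → x S'' with S'' → z | S.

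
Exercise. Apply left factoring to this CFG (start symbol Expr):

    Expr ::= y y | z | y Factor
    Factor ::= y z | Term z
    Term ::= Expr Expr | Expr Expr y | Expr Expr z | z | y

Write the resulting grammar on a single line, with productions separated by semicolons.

Expr ::= z | y Expr1; Factor ::= y z | Term z; Term ::= z | y | Expr Expr Term1; Expr1 ::= y | Factor; Term1 ::= ε | y | z

Expr has alternatives sharing prefix 'y': factor to Expr → y Expr1 with Expr1 → y | Factor.
Term has alternatives sharing prefix 'Expr Expr': factor to Term → Expr Expr Term1 with Term1 → ε | y | z.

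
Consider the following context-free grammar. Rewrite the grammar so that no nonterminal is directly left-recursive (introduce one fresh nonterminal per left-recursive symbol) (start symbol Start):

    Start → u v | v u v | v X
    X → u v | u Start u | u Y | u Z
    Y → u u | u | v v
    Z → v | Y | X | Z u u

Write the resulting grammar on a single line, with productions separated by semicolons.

Start → u v | v u v | v X; X → u v | u Start u | u Y | u Z; Y → u u | u | v v; Z → v Z1 | Y Z1 | X Z1; Z1 → u u Z1 | ε

Z is directly left-recursive.
For Z: α = {u u}, β = {v, Y, X}. Rewrite as Z → β Z1 and Z1 → α Z1 | ε.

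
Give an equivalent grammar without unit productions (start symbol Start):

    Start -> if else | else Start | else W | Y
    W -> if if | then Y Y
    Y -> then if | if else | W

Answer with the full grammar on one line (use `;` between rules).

Start -> if else | else Start | else W | if if | then Y Y | then if; W -> if if | then Y Y; Y -> if if | then Y Y | then if | if else

Unit pairs: Start ⇒* {W, Y}; Y ⇒* {W}.
For each unit pair (A, B), copy every non-unit production of B to A, then drop all unit productions.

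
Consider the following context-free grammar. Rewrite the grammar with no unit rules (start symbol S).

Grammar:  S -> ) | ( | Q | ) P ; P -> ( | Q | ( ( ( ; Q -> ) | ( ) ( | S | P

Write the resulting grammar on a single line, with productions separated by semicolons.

Unit pairs: P ⇒* {Q, S}; Q ⇒* {P, S}; S ⇒* {P, Q}.
For each unit pair (A, B), copy every non-unit production of B to A, then drop all unit productions.

S -> ) | ( | ) P | ( ( ( | ( ) (; P -> ) | ( | ) P | ( ( ( | ( ) (; Q -> ) | ( | ) P | ( ( ( | ( ) (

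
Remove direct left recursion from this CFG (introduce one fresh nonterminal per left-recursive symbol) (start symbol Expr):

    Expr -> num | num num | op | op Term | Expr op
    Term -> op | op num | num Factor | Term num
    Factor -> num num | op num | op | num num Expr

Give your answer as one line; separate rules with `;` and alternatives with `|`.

Left recursion appears on Expr, Term.
For Expr: α = {op}, β = {num, num num, op, op Term}. Rewrite as Expr → β Expr1 and Expr1 → α Expr1 | ε.
For Term: α = {num}, β = {op, op num, num Factor}. Rewrite as Term → β Term1 and Term1 → α Term1 | ε.

Expr -> num Expr1 | num num Expr1 | op Expr1 | op Term Expr1; Term -> op Term1 | op num Term1 | num Factor Term1; Factor -> num num | op num | op | num num Expr; Expr1 -> op Expr1 | eps; Term1 -> num Term1 | eps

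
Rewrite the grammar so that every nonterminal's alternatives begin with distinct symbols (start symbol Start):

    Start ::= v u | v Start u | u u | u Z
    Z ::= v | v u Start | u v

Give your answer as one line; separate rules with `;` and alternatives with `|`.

Start ::= v Start1 | u Start2; Z ::= u v | v Z1; Start1 ::= u | Start u; Start2 ::= u | Z; Z1 ::= ε | u Start

Start has alternatives sharing prefix 'v': factor to Start → v Start1 with Start1 → u | Start u.
Start has alternatives sharing prefix 'u': factor to Start → u Start2 with Start2 → u | Z.
Z has alternatives sharing prefix 'v': factor to Z → v Z1 with Z1 → ε | u Start.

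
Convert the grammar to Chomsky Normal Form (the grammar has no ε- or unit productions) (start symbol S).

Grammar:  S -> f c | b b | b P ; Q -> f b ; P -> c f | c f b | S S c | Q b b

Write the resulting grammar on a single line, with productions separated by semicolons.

S -> X1 X2 | X3 X3 | X3 P; Q -> X1 X3; P -> X2 X1 | X2 Y1 | S Y2 | Q Y3; X1 -> f; X2 -> c; X3 -> b; Y1 -> X1 X3; Y2 -> S X2; Y3 -> X3 X3

Introduce a nonterminal for each terminal appearing in a rule of length ≥ 2: X1 → f, X2 → c, X3 → b.
Binarize each right-hand side of length ≥ 3 by chaining fresh nonterminals (Y1, Y2, …): affected rules were P → X2 X1 X3; P → S S X2; P → Q X3 X3.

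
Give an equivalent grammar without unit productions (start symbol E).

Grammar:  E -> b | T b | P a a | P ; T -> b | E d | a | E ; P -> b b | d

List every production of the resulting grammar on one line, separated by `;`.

E -> b | T b | P a a | b b | d; T -> b | T b | P a a | b b | d | E d | a; P -> b b | d

Unit pairs: E ⇒* {P}; T ⇒* {E, P}.
Replace each nonterminal's rules with the union of the non-unit rules of every nonterminal it unit-derives.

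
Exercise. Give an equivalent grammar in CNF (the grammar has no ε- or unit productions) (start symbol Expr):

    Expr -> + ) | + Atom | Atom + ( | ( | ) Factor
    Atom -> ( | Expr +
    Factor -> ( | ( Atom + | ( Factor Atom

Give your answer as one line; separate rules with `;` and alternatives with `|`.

Introduce a nonterminal for each terminal appearing in a rule of length ≥ 2: X1 → +, X2 → ), X3 → (.
Binarize each right-hand side of length ≥ 3 by chaining fresh nonterminals (Y1, Y2, …): affected rules were Expr → Atom X1 X3; Factor → X3 Atom X1; Factor → X3 Factor Atom.

Expr -> X1 X2 | X1 Atom | Atom Y1 | ( | X2 Factor; Atom -> ( | Expr X1; Factor -> ( | X3 Y2 | X3 Y3; X1 -> +; X2 -> ); X3 -> (; Y1 -> X1 X3; Y2 -> Atom X1; Y3 -> Factor Atom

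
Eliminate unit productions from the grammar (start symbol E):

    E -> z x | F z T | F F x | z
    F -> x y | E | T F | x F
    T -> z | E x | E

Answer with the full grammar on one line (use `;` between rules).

E -> z x | F z T | F F x | z; F -> z x | F z T | F F x | z | x y | T F | x F; T -> z x | F z T | F F x | z | E x

Unit pairs: F ⇒* {E}; T ⇒* {E}.
Replace each nonterminal's rules with the union of the non-unit rules of every nonterminal it unit-derives.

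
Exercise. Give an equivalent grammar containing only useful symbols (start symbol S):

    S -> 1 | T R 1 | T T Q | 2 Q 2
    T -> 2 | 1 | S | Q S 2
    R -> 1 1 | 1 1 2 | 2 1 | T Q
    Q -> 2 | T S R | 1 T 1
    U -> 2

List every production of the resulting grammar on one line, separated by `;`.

S -> 1 | T R 1 | T T Q | 2 Q 2; T -> 2 | 1 | S | Q S 2; R -> 1 1 | 1 1 2 | 2 1 | T Q; Q -> 2 | T S R | 1 T 1

Generating nonterminals: {Q, R, S, T, U}.
Reachable from S after that: {Q, R, S, T}.
Removed useless symbols: {U} and every production mentioning them.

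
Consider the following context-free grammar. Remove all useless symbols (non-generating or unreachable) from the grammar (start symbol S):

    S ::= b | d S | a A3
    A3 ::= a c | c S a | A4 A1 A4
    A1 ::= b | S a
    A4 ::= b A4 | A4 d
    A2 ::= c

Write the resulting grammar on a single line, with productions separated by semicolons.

S ::= b | d S | a A3; A3 ::= a c | c S a

Generating nonterminals: {A1, A2, A3, S}.
Reachable from S after that: {A3, S}.
Removed useless symbols: {A1, A2, A4} and every production mentioning them.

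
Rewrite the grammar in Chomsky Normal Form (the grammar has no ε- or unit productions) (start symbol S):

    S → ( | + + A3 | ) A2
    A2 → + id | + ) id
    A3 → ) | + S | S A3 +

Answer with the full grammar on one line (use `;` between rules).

S → ( | X1 Y1 | X2 A2; A2 → X1 X3 | X1 Y2; A3 → ) | X1 S | S Y3; X1 → +; X2 → ); X3 → id; Y1 → X1 A3; Y2 → X2 X3; Y3 → A3 X1

Introduce a nonterminal for each terminal appearing in a rule of length ≥ 2: X1 → +, X2 → ), X3 → id.
Binarize each right-hand side of length ≥ 3 by chaining fresh nonterminals (Y1, Y2, …): affected rules were S → X1 X1 A3; A2 → X1 X2 X3; A3 → S A3 X1.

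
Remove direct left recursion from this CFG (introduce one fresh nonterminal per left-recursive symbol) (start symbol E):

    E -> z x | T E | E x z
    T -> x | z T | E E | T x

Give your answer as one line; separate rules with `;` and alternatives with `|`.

E, T are directly left-recursive.
For E: α = {x z}, β = {z x, T E}. Rewrite as E → β E' and E' → α E' | ε.
For T: α = {x}, β = {x, z T, E E}. Rewrite as T → β T' and T' → α T' | ε.

E -> z x E' | T E E'; T -> x T' | z T T' | E E T'; E' -> x z E' | eps; T' -> x T' | eps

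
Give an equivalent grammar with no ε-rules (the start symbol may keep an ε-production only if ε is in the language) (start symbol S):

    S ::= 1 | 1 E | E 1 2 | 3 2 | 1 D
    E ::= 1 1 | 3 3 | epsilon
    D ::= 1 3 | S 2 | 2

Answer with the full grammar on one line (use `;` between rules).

Nullable set = {E}.
ε ∉ L(G), so no ε-production is kept.
For each production, add variants omitting each subset of nullable occurrences: S → E 1 2 gives E 1 2 | 1 2.

S ::= 1 | 1 E | E 1 2 | 1 2 | 3 2 | 1 D; E ::= 1 1 | 3 3; D ::= 1 3 | S 2 | 2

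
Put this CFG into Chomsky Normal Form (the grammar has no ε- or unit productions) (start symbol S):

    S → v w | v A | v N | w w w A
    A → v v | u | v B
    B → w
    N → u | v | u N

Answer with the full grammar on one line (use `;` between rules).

S → X1 X2 | X1 A | X1 N | X2 Y1; A → X1 X1 | u | X1 B; B → w; N → u | v | X3 N; X1 → v; X2 → w; X3 → u; Y1 → X2 Y2; Y2 → X2 A

Introduce a nonterminal for each terminal appearing in a rule of length ≥ 2: X1 → v, X2 → w, X3 → u.
Binarize each right-hand side of length ≥ 3 by chaining fresh nonterminals (Y1, Y2, …): affected rules were S → X2 X2 X2 A.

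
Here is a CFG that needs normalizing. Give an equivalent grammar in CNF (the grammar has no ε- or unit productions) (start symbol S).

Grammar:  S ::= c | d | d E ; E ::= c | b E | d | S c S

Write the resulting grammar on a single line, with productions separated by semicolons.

Introduce a nonterminal for each terminal appearing in a rule of length ≥ 2: X1 → d, X2 → b, X3 → c.
Binarize each right-hand side of length ≥ 3 by chaining fresh nonterminals (Y1, Y2, …): affected rules were E → S X3 S.

S ::= c | d | X1 E; E ::= c | X2 E | d | S Y1; X1 ::= d; X2 ::= b; X3 ::= c; Y1 ::= X3 S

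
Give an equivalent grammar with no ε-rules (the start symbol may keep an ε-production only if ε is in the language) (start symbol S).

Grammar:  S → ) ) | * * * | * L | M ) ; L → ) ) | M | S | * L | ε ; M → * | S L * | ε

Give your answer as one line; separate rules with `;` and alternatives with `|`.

Nullable nonterminals: {L, M}.
ε ∉ L(G), so no ε-production is kept.
Expand every rule over subsets of its nullable positions: S → * L gives * L | *. S → M ) gives M ) | ). L → * L gives * L | *. M → S L * gives S L * | S *.

S → ) ) | * * * | * L | * | M ) | ); L → ) ) | M | S | * L | *; M → * | S L * | S *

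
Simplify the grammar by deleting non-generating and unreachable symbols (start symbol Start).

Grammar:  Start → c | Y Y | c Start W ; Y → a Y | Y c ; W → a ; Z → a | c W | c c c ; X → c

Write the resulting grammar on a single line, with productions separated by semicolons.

Start → c | c Start W; W → a

Generating nonterminals: {Start, W, X, Z}.
Reachable from Start after that: {Start, W}.
Removed useless symbols: {X, Y, Z} and every production mentioning them.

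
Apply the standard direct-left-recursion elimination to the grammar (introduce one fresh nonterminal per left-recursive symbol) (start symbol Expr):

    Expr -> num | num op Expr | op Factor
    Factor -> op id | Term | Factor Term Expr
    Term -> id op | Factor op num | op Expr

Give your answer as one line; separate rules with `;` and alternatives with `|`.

Factor is directly left-recursive.
For Factor: α = {Term Expr}, β = {op id, Term}. Rewrite as Factor → β Factor1 and Factor1 → α Factor1 | ε.

Expr -> num | num op Expr | op Factor; Factor -> op id Factor1 | Term Factor1; Term -> id op | Factor op num | op Expr; Factor1 -> Term Expr Factor1 | epsilon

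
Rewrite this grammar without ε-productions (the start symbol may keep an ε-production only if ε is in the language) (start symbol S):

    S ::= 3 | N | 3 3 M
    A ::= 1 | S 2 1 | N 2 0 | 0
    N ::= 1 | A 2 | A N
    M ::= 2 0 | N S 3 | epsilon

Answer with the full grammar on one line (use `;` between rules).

S ::= 3 | N | 3 3 M | 3 3; A ::= 1 | S 2 1 | N 2 0 | 0; N ::= 1 | A 2 | A N; M ::= 2 0 | N S 3

Nullable nonterminals: {M}.
ε ∉ L(G), so no ε-production is kept.
Expand every rule over subsets of its nullable positions: S → 3 3 M gives 3 3 M | 3 3.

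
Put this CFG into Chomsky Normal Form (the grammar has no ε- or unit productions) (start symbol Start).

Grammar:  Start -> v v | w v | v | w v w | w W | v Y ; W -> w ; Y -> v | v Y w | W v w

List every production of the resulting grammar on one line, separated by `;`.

Introduce a nonterminal for each terminal appearing in a rule of length ≥ 2: X1 → v, X2 → w.
Binarize each right-hand side of length ≥ 3 by chaining fresh nonterminals (Y1, Y2, …): affected rules were Start → X2 X1 X2; Y → X1 Y X2; Y → W X1 X2.

Start -> X1 X1 | X2 X1 | v | X2 Y1 | X2 W | X1 Y; W -> w; Y -> v | X1 Y2 | W Y3; X1 -> v; X2 -> w; Y1 -> X1 X2; Y2 -> Y X2; Y3 -> X1 X2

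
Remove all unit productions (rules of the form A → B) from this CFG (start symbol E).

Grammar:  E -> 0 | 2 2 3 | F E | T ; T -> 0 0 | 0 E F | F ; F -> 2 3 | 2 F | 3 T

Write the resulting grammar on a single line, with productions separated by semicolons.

E -> 0 | 2 2 3 | F E | 2 3 | 2 F | 3 T | 0 0 | 0 E F; T -> 2 3 | 2 F | 3 T | 0 0 | 0 E F; F -> 2 3 | 2 F | 3 T

Unit pairs: E ⇒* {F, T}; T ⇒* {F}.
Replace each nonterminal's rules with the union of the non-unit rules of every nonterminal it unit-derives.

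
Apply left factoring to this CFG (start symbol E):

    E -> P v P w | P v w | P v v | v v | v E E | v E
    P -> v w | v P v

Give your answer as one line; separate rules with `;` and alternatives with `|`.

E has alternatives sharing prefix 'P v': factor to E → P v E' with E' → P w | w | v.
E has alternatives sharing prefix 'v': factor to E → v E'' with E'' → v | E E | E.
P has alternatives sharing prefix 'v': factor to P → v P' with P' → w | P v.
E'' has alternatives sharing prefix 'E': factor to E'' → E E''' with E''' → E | ε.

E -> P v E' | v E''; P -> v P'; E' -> P w | w | v; E'' -> v | E E'''; P' -> w | P v; E''' -> E | ε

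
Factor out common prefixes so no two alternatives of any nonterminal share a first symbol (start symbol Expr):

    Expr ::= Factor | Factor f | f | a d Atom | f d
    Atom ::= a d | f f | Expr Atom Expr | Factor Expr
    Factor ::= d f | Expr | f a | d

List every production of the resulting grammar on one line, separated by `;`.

Expr has alternatives sharing prefix 'Factor': factor to Expr → Factor Expr1 with Expr1 → ε | f.
Expr has alternatives sharing prefix 'f': factor to Expr → f Expr2 with Expr2 → ε | d.
Factor has alternatives sharing prefix 'd': factor to Factor → d Factor1 with Factor1 → f | ε.

Expr ::= a d Atom | Factor Expr1 | f Expr2; Atom ::= a d | f f | Expr Atom Expr | Factor Expr; Factor ::= Expr | f a | d Factor1; Expr1 ::= ε | f; Expr2 ::= ε | d; Factor1 ::= f | ε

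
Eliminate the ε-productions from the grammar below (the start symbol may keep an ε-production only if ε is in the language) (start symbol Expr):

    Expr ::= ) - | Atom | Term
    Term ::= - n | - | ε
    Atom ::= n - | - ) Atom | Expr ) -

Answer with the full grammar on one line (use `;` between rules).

The nullable symbols are {Expr, Term}.
ε ∈ L(G) since Expr is nullable, so keep Expr → ε.
Add the nullable-subset variants: Atom → Expr ) - gives Expr ) - | ) -.

Expr ::= ) - | Atom | Term | ε; Term ::= - n | -; Atom ::= n - | - ) Atom | Expr ) - | ) -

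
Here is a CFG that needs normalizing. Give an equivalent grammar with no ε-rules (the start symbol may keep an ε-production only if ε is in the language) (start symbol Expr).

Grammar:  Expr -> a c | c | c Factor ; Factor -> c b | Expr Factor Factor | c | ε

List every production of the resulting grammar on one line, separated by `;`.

Expr -> a c | c | c Factor; Factor -> c b | Expr Factor Factor | Expr Factor | Expr | c

Nullable nonterminals: {Factor}.
ε ∉ L(G), so no ε-production is kept.
Expand every rule over subsets of its nullable positions: Factor → Expr Factor Factor gives Expr Factor Factor | Expr Factor | Expr.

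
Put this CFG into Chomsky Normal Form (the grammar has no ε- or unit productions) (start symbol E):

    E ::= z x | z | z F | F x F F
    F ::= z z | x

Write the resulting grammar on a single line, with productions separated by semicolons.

Introduce a nonterminal for each terminal appearing in a rule of length ≥ 2: X1 → z, X2 → x.
Binarize each right-hand side of length ≥ 3 by chaining fresh nonterminals (Y1, Y2, …): affected rules were E → F X2 F F.

E ::= X1 X2 | z | X1 F | F Y1; F ::= X1 X1 | x; X1 ::= z; X2 ::= x; Y1 ::= X2 Y2; Y2 ::= F F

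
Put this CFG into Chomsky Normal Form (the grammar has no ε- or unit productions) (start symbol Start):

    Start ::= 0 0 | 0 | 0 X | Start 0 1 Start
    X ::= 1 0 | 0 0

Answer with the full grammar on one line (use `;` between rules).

Start ::= X1 X1 | 0 | X1 X | Start Y1; X ::= X2 X1 | X1 X1; X1 ::= 0; X2 ::= 1; Y1 ::= X1 Y2; Y2 ::= X2 Start

Introduce a nonterminal for each terminal appearing in a rule of length ≥ 2: X1 → 0, X2 → 1.
Binarize each right-hand side of length ≥ 3 by chaining fresh nonterminals (Y1, Y2, …): affected rules were Start → Start X1 X2 Start.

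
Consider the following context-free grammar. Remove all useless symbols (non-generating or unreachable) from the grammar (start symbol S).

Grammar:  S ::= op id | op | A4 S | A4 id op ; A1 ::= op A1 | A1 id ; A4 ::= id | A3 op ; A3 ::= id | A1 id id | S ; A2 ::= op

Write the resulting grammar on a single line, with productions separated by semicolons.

S ::= op id | op | A4 S | A4 id op; A4 ::= id | A3 op; A3 ::= id | S

Generating nonterminals: {A2, A3, A4, S}.
Reachable from S after that: {A3, A4, S}.
Removed useless symbols: {A1, A2} and every production mentioning them.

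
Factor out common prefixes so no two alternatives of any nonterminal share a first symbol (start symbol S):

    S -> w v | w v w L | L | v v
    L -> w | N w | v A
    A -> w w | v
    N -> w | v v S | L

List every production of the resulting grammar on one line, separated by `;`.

S has alternatives sharing prefix 'w v': factor to S → w v S' with S' → ε | w L.

S -> L | v v | w v S'; L -> w | N w | v A; A -> w w | v; N -> w | v v S | L; S' -> ε | w L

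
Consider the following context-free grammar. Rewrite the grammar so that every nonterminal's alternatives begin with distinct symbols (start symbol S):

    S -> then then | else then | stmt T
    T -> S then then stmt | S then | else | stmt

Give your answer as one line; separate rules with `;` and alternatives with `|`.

T has alternatives sharing prefix 'S then': factor to T → S then T' with T' → then stmt | ε.

S -> then then | else then | stmt T; T -> else | stmt | S then T'; T' -> then stmt | ε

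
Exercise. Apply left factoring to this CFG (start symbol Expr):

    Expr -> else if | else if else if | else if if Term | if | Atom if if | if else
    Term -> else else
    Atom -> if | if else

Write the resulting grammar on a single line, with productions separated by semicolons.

Expr -> Atom if if | else if Expr1 | if Expr2; Term -> else else; Atom -> if Atom1; Expr1 -> ε | else if | if Term; Expr2 -> ε | else; Atom1 -> ε | else

Expr has alternatives sharing prefix 'else if': factor to Expr → else if Expr1 with Expr1 → ε | else if | if Term.
Expr has alternatives sharing prefix 'if': factor to Expr → if Expr2 with Expr2 → ε | else.
Atom has alternatives sharing prefix 'if': factor to Atom → if Atom1 with Atom1 → ε | else.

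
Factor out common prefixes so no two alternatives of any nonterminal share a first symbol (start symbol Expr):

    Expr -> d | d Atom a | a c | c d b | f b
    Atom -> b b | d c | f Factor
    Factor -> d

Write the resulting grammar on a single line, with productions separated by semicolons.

Expr has alternatives sharing prefix 'd': factor to Expr → d Expr1 with Expr1 → ε | Atom a.

Expr -> a c | c d b | f b | d Expr1; Atom -> b b | d c | f Factor; Factor -> d; Expr1 -> ε | Atom a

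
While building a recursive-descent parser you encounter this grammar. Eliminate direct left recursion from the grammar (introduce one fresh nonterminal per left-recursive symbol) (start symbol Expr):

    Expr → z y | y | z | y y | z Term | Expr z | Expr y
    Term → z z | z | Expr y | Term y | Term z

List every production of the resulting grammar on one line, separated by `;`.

Expr → z y Expr1 | y Expr1 | z Expr1 | y y Expr1 | z Term Expr1; Term → z z Term1 | z Term1 | Expr y Term1; Expr1 → z Expr1 | y Expr1 | ε; Term1 → y Term1 | z Term1 | ε

Directly left-recursive nonterminals: Expr, Term.
For Expr: α = {z, y}, β = {z y, y, z, y y, z Term}. Rewrite as Expr → β Expr1 and Expr1 → α Expr1 | ε.
For Term: α = {y, z}, β = {z z, z, Expr y}. Rewrite as Term → β Term1 and Term1 → α Term1 | ε.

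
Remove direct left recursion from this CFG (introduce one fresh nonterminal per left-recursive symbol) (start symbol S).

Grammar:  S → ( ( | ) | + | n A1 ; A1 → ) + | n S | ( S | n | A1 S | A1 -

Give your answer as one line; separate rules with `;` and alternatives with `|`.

Left recursion appears on A1.
For A1: α = {S, -}, β = {) +, n S, ( S, n}. Rewrite as A1 → β A1' and A1' → α A1' | ε.

S → ( ( | ) | + | n A1; A1 → ) + A1' | n S A1' | ( S A1' | n A1'; A1' → S A1' | - A1' | ε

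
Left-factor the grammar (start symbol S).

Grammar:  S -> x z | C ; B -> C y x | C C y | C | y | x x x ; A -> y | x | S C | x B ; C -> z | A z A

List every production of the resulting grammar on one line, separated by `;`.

B has alternatives sharing prefix 'C': factor to B → C B' with B' → y x | C y | ε.
A has alternatives sharing prefix 'x': factor to A → x A' with A' → ε | B.

S -> x z | C; B -> y | x x x | C B'; A -> y | S C | x A'; C -> z | A z A; B' -> y x | C y | ε; A' -> ε | B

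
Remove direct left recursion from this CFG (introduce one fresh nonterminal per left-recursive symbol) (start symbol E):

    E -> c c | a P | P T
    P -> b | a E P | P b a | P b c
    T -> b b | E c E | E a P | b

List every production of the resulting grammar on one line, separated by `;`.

E -> c c | a P | P T; P -> b P' | a E P P'; T -> b b | E c E | E a P | b; P' -> b a P' | b c P' | ε

P is directly left-recursive.
For P: α = {b a, b c}, β = {b, a E P}. Rewrite as P → β P' and P' → α P' | ε.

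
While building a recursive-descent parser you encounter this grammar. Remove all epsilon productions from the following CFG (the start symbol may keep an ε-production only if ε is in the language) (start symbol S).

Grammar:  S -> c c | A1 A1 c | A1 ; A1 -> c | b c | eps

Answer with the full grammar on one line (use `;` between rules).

S -> c c | A1 A1 c | A1 c | c | A1 | eps; A1 -> c | b c

The nullable symbols are {A1, S}.
ε ∈ L(G) since S is nullable, so keep S → ε.
Expand every rule over subsets of its nullable positions: S → A1 A1 c gives A1 A1 c | A1 c | c.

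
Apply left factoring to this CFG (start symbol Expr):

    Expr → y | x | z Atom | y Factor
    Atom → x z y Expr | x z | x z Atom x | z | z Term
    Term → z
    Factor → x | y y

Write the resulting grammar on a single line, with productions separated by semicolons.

Expr → x | z Atom | y Expr1; Atom → x z Atom1 | z Atom2; Term → z; Factor → x | y y; Expr1 → epsilon | Factor; Atom1 → y Expr | epsilon | Atom x; Atom2 → epsilon | Term

Expr has alternatives sharing prefix 'y': factor to Expr → y Expr1 with Expr1 → ε | Factor.
Atom has alternatives sharing prefix 'x z': factor to Atom → x z Atom1 with Atom1 → y Expr | ε | Atom x.
Atom has alternatives sharing prefix 'z': factor to Atom → z Atom2 with Atom2 → ε | Term.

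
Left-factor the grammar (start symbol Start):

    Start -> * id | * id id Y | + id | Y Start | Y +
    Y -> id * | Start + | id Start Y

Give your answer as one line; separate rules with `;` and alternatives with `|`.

Start has alternatives sharing prefix '* id': factor to Start → * id Start1 with Start1 → ε | id Y.
Start has alternatives sharing prefix 'Y': factor to Start → Y Start2 with Start2 → Start | +.
Y has alternatives sharing prefix 'id': factor to Y → id Y1 with Y1 → * | Start Y.

Start -> + id | * id Start1 | Y Start2; Y -> Start + | id Y1; Start1 -> ε | id Y; Start2 -> Start | +; Y1 -> * | Start Y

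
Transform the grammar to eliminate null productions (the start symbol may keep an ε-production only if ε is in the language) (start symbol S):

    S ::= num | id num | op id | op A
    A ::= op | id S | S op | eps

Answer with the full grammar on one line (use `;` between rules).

S ::= num | id num | op id | op A | op; A ::= op | id S | S op

Nullable set = {A}.
ε ∉ L(G), so no ε-production is kept.
For each production, add variants omitting each subset of nullable occurrences: S → op A gives op A | op.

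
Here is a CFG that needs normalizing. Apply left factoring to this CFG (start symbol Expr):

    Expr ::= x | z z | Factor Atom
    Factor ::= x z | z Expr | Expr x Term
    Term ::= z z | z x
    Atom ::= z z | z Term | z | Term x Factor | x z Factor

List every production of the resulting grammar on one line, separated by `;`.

Term has alternatives sharing prefix 'z': factor to Term → z Term1 with Term1 → z | x.
Atom has alternatives sharing prefix 'z': factor to Atom → z Atom1 with Atom1 → z | Term | ε.

Expr ::= x | z z | Factor Atom; Factor ::= x z | z Expr | Expr x Term; Term ::= z Term1; Atom ::= Term x Factor | x z Factor | z Atom1; Term1 ::= z | x; Atom1 ::= z | Term | ε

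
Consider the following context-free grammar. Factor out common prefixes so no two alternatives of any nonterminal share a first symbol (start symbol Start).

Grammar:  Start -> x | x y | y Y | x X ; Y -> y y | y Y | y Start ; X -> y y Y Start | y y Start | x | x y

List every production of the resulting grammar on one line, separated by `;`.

Start -> y Y | x Start1; Y -> y Y1; X -> y y X1 | x X2; Start1 -> ε | y | X; Y1 -> y | Y | Start; X1 -> Y Start | Start; X2 -> ε | y

Start has alternatives sharing prefix 'x': factor to Start → x Start1 with Start1 → ε | y | X.
Y has alternatives sharing prefix 'y': factor to Y → y Y1 with Y1 → y | Y | Start.
X has alternatives sharing prefix 'y y': factor to X → y y X1 with X1 → Y Start | Start.
X has alternatives sharing prefix 'x': factor to X → x X2 with X2 → ε | y.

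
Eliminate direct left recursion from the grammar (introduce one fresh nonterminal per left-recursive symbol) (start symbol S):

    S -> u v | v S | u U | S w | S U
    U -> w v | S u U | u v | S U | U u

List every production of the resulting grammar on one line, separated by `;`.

S, U are directly left-recursive.
For S: α = {w, U}, β = {u v, v S, u U}. Rewrite as S → β S' and S' → α S' | ε.
For U: α = {u}, β = {w v, S u U, u v, S U}. Rewrite as U → β U' and U' → α U' | ε.

S -> u v S' | v S S' | u U S'; U -> w v U' | S u U U' | u v U' | S U U'; S' -> w S' | U S' | ε; U' -> u U' | ε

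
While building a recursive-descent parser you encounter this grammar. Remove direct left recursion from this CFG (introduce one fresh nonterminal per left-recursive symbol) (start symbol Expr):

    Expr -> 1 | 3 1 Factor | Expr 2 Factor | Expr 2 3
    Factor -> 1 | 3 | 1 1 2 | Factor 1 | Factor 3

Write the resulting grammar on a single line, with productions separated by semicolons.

Directly left-recursive nonterminals: Expr, Factor.
For Expr: α = {2 Factor, 2 3}, β = {1, 3 1 Factor}. Rewrite as Expr → β Expr1 and Expr1 → α Expr1 | ε.
For Factor: α = {1, 3}, β = {1, 3, 1 1 2}. Rewrite as Factor → β Factor1 and Factor1 → α Factor1 | ε.

Expr -> 1 Expr1 | 3 1 Factor Expr1; Factor -> 1 Factor1 | 3 Factor1 | 1 1 2 Factor1; Expr1 -> 2 Factor Expr1 | 2 3 Expr1 | ε; Factor1 -> 1 Factor1 | 3 Factor1 | ε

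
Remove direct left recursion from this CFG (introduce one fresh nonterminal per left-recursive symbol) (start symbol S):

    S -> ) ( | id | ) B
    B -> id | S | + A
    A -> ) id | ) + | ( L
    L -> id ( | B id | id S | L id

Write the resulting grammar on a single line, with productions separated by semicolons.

S -> ) ( | id | ) B; B -> id | S | + A; A -> ) id | ) + | ( L; L -> id ( L' | B id L' | id S L'; L' -> id L' | eps

Left recursion appears on L.
For L: α = {id}, β = {id (, B id, id S}. Rewrite as L → β L' and L' → α L' | ε.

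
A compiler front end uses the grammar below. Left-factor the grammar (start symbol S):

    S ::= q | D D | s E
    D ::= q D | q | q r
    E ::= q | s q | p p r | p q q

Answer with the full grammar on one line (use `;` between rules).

D has alternatives sharing prefix 'q': factor to D → q D' with D' → D | ε | r.
E has alternatives sharing prefix 'p': factor to E → p E' with E' → p r | q q.

S ::= q | D D | s E; D ::= q D'; E ::= q | s q | p E'; D' ::= D | ε | r; E' ::= p r | q q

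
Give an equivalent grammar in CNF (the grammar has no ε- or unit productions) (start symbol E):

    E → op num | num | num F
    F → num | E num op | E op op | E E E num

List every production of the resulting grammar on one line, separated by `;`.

E → X1 X2 | num | X2 F; F → num | E Y1 | E Y2 | E Y3; X1 → op; X2 → num; Y1 → X2 X1; Y2 → X1 X1; Y3 → E Y4; Y4 → E X2

Introduce a nonterminal for each terminal appearing in a rule of length ≥ 2: X1 → op, X2 → num.
Binarize each right-hand side of length ≥ 3 by chaining fresh nonterminals (Y1, Y2, …): affected rules were F → E X2 X1; F → E X1 X1; F → E E E X2.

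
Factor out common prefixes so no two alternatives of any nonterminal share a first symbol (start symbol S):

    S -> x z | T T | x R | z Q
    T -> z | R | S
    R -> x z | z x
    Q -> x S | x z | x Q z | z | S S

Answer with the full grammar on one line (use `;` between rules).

S has alternatives sharing prefix 'x': factor to S → x S' with S' → z | R.
Q has alternatives sharing prefix 'x': factor to Q → x Q' with Q' → S | z | Q z.

S -> T T | z Q | x S'; T -> z | R | S; R -> x z | z x; Q -> z | S S | x Q'; S' -> z | R; Q' -> S | z | Q z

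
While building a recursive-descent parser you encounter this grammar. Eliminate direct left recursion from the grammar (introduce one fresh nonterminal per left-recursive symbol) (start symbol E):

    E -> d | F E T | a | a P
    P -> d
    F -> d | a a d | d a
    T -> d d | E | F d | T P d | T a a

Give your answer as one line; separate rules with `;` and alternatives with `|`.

E -> d | F E T | a | a P; P -> d; F -> d | a a d | d a; T -> d d T' | E T' | F d T'; T' -> P d T' | a a T' | ε

T is directly left-recursive.
For T: α = {P d, a a}, β = {d d, E, F d}. Rewrite as T → β T' and T' → α T' | ε.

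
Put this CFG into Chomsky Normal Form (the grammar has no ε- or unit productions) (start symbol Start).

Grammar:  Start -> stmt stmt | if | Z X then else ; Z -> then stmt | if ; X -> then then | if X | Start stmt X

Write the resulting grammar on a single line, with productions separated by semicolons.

Start -> X1 X1 | if | Z Y1; Z -> X2 X1 | if; X -> X2 X2 | X4 X | Start Y3; X1 -> stmt; X2 -> then; X3 -> else; X4 -> if; Y1 -> X Y2; Y2 -> X2 X3; Y3 -> X1 X

Introduce a nonterminal for each terminal appearing in a rule of length ≥ 2: X1 → stmt, X2 → then, X3 → else, X4 → if.
Binarize each right-hand side of length ≥ 3 by chaining fresh nonterminals (Y1, Y2, …): affected rules were Start → Z X X2 X3; X → Start X1 X.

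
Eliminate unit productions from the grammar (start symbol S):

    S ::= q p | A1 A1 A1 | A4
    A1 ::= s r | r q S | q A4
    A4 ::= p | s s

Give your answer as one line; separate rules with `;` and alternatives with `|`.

Unit pairs: S ⇒* {A4}.
For every A with A ⇒* B via unit rules, add B's non-unit alternatives to A; then delete every rule of the form X → Y.

S ::= p | s s | q p | A1 A1 A1; A1 ::= s r | r q S | q A4; A4 ::= p | s s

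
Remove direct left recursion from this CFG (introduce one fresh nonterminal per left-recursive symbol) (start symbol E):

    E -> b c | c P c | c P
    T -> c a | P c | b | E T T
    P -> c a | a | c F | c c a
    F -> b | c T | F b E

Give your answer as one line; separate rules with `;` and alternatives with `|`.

E -> b c | c P c | c P; T -> c a | P c | b | E T T; P -> c a | a | c F | c c a; F -> b F' | c T F'; F' -> b E F' | ε

Left recursion appears on F.
For F: α = {b E}, β = {b, c T}. Rewrite as F → β F' and F' → α F' | ε.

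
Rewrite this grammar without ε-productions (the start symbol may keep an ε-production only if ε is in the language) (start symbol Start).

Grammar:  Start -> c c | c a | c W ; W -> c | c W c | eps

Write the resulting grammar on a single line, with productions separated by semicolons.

Start -> c c | c a | c W | c; W -> c | c W c | c c

Nullable nonterminals: {W}.
ε ∉ L(G), so no ε-production is kept.
Add the nullable-subset variants: Start → c W gives c W | c. W → c W c gives c W c | c c.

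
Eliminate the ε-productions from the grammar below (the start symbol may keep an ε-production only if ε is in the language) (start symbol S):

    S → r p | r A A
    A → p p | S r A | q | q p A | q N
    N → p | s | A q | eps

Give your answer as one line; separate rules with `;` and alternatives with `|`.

S → r p | r A A; A → p p | S r A | q | q p A | q N; N → p | s | A q

Nullable nonterminals: {N}.
ε ∉ L(G), so no ε-production is kept.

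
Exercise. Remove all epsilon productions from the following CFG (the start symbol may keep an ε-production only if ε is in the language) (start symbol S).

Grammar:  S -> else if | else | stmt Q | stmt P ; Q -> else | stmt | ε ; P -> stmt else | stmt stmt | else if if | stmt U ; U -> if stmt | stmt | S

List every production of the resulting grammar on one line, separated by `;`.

S -> else if | else | stmt Q | stmt | stmt P; Q -> else | stmt; P -> stmt else | stmt stmt | else if if | stmt U; U -> if stmt | stmt | S

Nullable nonterminals: {Q}.
ε ∉ L(G), so no ε-production is kept.
Add the nullable-subset variants: S → stmt Q gives stmt Q | stmt.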